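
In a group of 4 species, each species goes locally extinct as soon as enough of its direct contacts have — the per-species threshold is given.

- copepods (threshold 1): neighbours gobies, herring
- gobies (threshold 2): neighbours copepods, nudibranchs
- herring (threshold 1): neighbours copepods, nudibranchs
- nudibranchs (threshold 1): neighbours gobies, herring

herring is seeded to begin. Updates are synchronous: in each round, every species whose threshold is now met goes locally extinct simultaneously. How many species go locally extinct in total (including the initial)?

Round 1 — herring goes locally extinct (initial).
Round 2 — checking thresholds:
  copepods: 1 of 2 neighbours ≥ 1, goes locally extinct.
  nudibranchs: 1 of 2 neighbours ≥ 1, goes locally extinct.
Round 3 — checking thresholds:
  gobies: 2 of 2 neighbours ≥ 2, goes locally extinct.
Round 4 — no new extinctions; cascade stops.

4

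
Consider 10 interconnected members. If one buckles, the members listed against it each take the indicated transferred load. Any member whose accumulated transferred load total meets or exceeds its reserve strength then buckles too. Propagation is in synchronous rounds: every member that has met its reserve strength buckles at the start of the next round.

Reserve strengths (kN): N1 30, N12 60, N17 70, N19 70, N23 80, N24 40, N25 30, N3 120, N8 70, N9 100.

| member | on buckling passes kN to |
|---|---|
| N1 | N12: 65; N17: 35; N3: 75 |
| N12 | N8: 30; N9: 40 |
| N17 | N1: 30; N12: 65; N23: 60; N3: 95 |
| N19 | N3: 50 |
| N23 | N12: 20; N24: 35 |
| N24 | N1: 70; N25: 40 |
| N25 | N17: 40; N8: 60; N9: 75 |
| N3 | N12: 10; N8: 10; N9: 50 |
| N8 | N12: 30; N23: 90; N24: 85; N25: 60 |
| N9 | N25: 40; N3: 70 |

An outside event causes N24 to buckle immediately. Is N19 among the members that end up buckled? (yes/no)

no

Round 1 — N24 buckles (initial).
  N1: +70 → 70 ≥ 30
  N25: +40 → 40 ≥ 30
Round 2 — N1, N25 buckle.
  N12: +65 → 65 ≥ 60
  N17: +35+40 → 75 ≥ 70
  N3: +75 → 75 < 120
  N8: +60 → 60 < 70
  N9: +75 → 75 < 100
Round 3 — N12, N17 buckle.
  N23: +60 → 60 < 80
  N3: +95 → 170 ≥ 120
  N8: +30 → 90 ≥ 70
  N9: +40 → 115 ≥ 100
Round 4 — N3, N8, N9 buckle.
  N23: +90 → 150 ≥ 80
Round 5 — N23 buckles.
No further bucklings.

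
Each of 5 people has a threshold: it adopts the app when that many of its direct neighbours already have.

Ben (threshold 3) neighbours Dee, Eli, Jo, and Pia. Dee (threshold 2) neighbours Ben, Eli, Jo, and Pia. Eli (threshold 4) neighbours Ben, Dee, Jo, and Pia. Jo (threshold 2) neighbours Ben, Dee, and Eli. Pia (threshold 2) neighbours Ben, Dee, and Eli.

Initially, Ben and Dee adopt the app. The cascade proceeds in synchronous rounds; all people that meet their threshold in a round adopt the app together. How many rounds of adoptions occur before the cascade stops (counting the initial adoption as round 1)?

3

Round 1 — Ben, Dee adopt the app (initial).
Round 2 — checking thresholds:
  Eli: 2 of 4 neighbours < 4, below threshold.
  Jo: 2 of 3 neighbours ≥ 2, adopts the app.
  Pia: 2 of 3 neighbours ≥ 2, adopts the app.
Round 3 — checking thresholds:
  Eli: 4 of 4 neighbours ≥ 4, adopts the app.
Round 4 — no new adoptions; cascade stops.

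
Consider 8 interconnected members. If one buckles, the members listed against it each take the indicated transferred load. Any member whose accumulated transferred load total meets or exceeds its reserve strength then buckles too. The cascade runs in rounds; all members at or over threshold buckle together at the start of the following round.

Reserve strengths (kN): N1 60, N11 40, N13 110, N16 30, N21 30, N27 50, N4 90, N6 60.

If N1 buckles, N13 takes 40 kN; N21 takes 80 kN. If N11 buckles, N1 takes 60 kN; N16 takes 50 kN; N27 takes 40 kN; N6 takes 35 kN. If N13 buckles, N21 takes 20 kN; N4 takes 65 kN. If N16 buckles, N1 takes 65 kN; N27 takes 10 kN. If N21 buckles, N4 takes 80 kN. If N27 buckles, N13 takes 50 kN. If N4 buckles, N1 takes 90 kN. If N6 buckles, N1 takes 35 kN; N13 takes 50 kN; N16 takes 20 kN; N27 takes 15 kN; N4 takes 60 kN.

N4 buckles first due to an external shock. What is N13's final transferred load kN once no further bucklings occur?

40

Round 1 — N4 buckles (initial).
  N1: +90 → 90 ≥ 60
Round 2 — N1 buckles.
  N13: +40 → 40 < 110
  N21: +80 → 80 ≥ 30
Round 3 — N21 buckles.
No further bucklings.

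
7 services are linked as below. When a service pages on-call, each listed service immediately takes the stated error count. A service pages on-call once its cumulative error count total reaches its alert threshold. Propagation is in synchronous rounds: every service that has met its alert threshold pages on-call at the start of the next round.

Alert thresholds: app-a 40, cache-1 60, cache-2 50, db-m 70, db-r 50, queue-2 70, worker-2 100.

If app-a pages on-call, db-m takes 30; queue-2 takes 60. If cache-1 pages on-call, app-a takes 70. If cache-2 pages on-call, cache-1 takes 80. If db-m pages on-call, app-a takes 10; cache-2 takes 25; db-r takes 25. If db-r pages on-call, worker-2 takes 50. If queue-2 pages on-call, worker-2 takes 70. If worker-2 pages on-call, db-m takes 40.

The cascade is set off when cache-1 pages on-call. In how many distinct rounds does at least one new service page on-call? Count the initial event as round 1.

Round 1 — cache-1 pages on-call (initial).
  app-a: +70 → 70 ≥ 40
Round 2 — app-a pages on-call.
  db-m: +30 → 30 < 70
  queue-2: +60 → 60 < 70
No further pages.

2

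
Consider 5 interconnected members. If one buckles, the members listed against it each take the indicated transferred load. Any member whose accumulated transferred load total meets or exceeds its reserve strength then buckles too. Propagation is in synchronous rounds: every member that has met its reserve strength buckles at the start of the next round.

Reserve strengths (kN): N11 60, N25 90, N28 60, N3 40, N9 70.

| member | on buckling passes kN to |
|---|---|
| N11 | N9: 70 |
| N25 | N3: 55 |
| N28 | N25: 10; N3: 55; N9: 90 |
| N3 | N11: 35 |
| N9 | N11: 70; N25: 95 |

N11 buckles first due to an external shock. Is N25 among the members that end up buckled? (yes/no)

Round 1 — N11 buckles (initial).
  N9: +70 → 70 ≥ 70
Round 2 — N9 buckles.
  N25: +95 → 95 ≥ 90
Round 3 — N25 buckles.
  N3: +55 → 55 ≥ 40
Round 4 — N3 buckles.
No further bucklings.

yes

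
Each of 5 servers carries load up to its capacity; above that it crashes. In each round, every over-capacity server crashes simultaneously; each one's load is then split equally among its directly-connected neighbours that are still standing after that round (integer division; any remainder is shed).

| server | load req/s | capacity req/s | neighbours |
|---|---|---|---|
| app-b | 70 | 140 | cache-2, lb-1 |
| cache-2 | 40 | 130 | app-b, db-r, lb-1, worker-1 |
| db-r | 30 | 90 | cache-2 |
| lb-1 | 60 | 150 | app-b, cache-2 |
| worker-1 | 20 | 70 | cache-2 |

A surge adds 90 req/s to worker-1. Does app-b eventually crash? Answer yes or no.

no

Round 1 — worker-1 at 110 > 70. worker-1 crashes.
  worker-1 sheds 110 req/s to cache-2: 110 each.
    cache-2: 40+110 = 150 > 130
Round 2 — cache-2 crashes.
  cache-2 sheds 150 req/s to app-b, db-r, lb-1: 50 each.
    app-b: 70+50 = 120 ≤ 140
    db-r: 30+50 = 80 ≤ 90
    lb-1: 60+50 = 110 ≤ 150
No further crashes.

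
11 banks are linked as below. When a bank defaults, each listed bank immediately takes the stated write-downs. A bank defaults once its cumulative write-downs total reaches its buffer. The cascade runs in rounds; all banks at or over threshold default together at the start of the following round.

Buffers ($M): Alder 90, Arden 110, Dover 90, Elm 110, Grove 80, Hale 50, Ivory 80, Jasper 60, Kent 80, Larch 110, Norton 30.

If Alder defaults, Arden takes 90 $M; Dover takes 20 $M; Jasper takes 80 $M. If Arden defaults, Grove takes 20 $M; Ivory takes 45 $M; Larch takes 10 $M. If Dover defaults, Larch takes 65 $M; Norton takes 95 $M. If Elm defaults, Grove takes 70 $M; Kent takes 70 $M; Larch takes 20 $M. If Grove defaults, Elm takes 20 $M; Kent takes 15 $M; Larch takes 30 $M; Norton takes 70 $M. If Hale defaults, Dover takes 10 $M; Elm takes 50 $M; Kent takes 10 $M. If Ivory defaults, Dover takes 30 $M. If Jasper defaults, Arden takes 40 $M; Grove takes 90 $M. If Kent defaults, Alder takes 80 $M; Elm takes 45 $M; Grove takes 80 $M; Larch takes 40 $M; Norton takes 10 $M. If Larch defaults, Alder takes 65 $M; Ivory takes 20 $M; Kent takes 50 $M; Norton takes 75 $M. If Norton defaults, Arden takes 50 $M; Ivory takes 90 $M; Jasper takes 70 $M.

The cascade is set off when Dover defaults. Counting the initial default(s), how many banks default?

Round 1 — Dover defaults (initial).
  Larch: +65 → 65 < 110
  Norton: +95 → 95 ≥ 30
Round 2 — Norton defaults.
  Arden: +50 → 50 < 110
  Ivory: +90 → 90 ≥ 80
  Jasper: +70 → 70 ≥ 60
Round 3 — Ivory, Jasper default.
  Arden: +40 → 90 < 110
  Grove: +90 → 90 ≥ 80
Round 4 — Grove defaults.
  Elm: +20 → 20 < 110
  Kent: +15 → 15 < 80
  Larch: +30 → 95 < 110
No further defaults.

5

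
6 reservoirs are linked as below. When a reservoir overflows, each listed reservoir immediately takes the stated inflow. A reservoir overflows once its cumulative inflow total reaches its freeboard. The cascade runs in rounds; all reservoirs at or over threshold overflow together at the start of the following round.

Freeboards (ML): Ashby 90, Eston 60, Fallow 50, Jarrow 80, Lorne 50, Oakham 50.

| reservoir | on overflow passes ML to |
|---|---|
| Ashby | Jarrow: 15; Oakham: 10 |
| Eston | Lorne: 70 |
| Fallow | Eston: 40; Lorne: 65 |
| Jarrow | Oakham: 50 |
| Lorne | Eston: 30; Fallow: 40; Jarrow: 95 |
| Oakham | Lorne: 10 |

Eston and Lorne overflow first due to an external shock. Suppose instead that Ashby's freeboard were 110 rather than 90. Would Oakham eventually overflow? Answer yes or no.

With Ashby's freeboard at 110:
Round 1 — Eston, Lorne overflow (initial).
  Fallow: +40 → 40 < 50
  Jarrow: +95 → 95 ≥ 80
Round 2 — Jarrow overflows.
  Oakham: +50 → 50 ≥ 50
Round 3 — Oakham overflows.
No further overflows.

yes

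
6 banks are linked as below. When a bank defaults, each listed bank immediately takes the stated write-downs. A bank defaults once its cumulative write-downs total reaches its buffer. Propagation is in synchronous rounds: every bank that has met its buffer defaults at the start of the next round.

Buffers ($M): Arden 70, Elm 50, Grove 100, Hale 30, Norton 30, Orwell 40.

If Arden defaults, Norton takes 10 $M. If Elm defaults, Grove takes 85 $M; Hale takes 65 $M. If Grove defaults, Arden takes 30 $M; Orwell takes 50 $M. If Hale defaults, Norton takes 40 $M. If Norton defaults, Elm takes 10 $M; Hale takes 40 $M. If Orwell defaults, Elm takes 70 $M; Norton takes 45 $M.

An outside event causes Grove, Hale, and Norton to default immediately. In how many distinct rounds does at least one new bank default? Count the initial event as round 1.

Round 1 — Grove, Hale, Norton default (initial).
  Arden: +30 → 30 < 70
  Elm: +10 → 10 < 50
  Orwell: +50 → 50 ≥ 40
Round 2 — Orwell defaults.
  Elm: +70 → 80 ≥ 50
Round 3 — Elm defaults.
No further defaults.

3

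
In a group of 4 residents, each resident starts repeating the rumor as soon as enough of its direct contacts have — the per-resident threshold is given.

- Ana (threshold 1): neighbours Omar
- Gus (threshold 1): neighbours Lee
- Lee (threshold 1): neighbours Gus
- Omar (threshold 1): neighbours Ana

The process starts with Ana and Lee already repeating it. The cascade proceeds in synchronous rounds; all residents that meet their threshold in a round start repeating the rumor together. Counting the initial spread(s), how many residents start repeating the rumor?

Round 1 — Ana, Lee start repeating the rumor (initial).
Round 2 — checking thresholds:
  Gus: 1 of 1 neighbours ≥ 1, starts repeating the rumor.
  Omar: 1 of 1 neighbours ≥ 1, starts repeating the rumor.
Round 3 — no new spreads; cascade stops.

4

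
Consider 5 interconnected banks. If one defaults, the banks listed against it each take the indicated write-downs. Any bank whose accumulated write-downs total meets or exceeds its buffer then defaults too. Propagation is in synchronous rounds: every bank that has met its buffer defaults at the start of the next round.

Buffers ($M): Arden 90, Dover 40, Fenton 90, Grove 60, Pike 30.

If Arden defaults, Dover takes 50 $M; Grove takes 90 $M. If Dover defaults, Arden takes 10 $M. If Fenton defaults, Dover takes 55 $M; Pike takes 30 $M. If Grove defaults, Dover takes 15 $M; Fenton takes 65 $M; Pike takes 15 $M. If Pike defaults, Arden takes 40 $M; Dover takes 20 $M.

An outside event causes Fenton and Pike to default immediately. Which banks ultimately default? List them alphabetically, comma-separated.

Dover, Fenton, Pike

Round 1 — Fenton, Pike default (initial).
  Arden: +40 → 40 < 90
  Dover: +55+20 → 75 ≥ 40
Round 2 — Dover defaults.
  Arden: +10 → 50 < 90
No further defaults.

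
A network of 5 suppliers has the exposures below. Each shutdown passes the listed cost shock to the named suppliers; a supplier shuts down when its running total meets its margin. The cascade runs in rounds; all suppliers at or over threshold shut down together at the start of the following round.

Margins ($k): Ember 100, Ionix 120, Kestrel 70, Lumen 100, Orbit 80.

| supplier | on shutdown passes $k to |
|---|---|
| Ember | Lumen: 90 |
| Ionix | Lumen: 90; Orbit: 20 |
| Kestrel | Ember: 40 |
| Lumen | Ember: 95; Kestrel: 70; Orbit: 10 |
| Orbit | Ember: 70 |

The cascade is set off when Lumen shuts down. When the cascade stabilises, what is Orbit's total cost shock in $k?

Round 1 — Lumen shuts down (initial).
  Ember: +95 → 95 < 100
  Kestrel: +70 → 70 ≥ 70
  Orbit: +10 → 10 < 80
Round 2 — Kestrel shuts down.
  Ember: +40 → 135 ≥ 100
Round 3 — Ember shuts down.
No further shutdowns.

10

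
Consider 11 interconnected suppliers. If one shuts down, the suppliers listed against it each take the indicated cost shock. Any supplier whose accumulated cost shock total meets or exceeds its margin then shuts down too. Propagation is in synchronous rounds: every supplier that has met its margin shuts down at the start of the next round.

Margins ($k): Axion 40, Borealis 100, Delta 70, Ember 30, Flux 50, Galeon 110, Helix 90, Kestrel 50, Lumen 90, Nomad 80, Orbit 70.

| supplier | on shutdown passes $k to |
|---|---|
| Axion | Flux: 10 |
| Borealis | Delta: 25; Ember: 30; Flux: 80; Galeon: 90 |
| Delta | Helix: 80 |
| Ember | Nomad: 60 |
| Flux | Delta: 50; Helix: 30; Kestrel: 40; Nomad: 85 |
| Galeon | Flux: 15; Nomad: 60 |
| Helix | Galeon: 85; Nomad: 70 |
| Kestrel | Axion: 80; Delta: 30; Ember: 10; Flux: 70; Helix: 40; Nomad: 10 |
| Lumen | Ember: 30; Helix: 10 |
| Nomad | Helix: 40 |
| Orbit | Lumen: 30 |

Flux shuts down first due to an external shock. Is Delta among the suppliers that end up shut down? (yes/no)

Round 1 — Flux shuts down (initial).
  Delta: +50 → 50 < 70
  Helix: +30 → 30 < 90
  Kestrel: +40 → 40 < 50
  Nomad: +85 → 85 ≥ 80
Round 2 — Nomad shuts down.
  Helix: +40 → 70 < 90
No further shutdowns.

no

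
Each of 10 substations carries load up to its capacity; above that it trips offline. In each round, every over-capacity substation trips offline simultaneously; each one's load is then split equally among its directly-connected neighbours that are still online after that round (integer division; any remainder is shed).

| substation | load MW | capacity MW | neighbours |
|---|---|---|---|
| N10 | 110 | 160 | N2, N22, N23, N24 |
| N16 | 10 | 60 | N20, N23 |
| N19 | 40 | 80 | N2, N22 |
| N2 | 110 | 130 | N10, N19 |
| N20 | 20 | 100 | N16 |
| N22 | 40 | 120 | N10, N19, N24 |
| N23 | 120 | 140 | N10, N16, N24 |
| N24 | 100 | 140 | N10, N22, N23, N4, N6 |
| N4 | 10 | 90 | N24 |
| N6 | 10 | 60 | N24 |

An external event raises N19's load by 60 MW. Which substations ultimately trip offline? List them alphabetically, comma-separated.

Round 1 — N19 at 100 > 80. N19 trips offline.
  N19 sheds 100 MW to N2, N22: 50 each.
    N2: 110+50 = 160 > 130
    N22: 40+50 = 90 ≤ 120
Round 2 — N2 trips offline.
  N2 sheds 160 MW to N10: 160 each.
    N10: 110+160 = 270 > 160
Round 3 — N10 trips offline.
  N10 sheds 270 MW to N22, N23, N24: 90 each.
    N22: 90+90 = 180 > 120
    N23: 120+90 = 210 > 140
    N24: 100+90 = 190 > 140
Round 4 — N22, N23, N24 trip offline.
  N22 sheds 180 MW: no online neighbours, lost.
  N23 sheds 210 MW to N16: 210 each.
    N16: 10+210 = 220 > 60
  N24 sheds 190 MW to N4, N6: 95 each.
    N4: 10+95 = 105 > 90
    N6: 10+95 = 105 > 60
Round 5 — N16, N4, N6 trip offline.
  N16 sheds 220 MW to N20: 220 each.
    N20: 20+220 = 240 > 100
  N4 sheds 105 MW: no online neighbours, lost.
  N6 sheds 105 MW: no online neighbours, lost.
Round 6 — N20 trips offline.
  N20 sheds 240 MW: no online neighbours, lost.
No further trips.

N10, N16, N19, N2, N20, N22, N23, N24, N4, N6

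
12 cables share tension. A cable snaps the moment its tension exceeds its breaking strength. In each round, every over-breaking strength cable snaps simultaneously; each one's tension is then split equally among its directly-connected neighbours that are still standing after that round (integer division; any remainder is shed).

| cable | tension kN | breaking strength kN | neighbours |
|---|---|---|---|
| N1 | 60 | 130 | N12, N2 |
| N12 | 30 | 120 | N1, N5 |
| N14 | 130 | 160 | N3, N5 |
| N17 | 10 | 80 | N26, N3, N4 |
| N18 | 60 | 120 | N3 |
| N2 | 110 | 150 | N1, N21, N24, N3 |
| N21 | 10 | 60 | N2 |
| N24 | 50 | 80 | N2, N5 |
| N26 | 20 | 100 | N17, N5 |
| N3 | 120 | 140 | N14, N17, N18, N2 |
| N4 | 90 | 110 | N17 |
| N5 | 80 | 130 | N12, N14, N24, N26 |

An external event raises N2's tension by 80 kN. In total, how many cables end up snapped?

8

Round 1 — N2 at 190 > 150. N2 snaps.
  N2 sheds 190 kN to N1, N21, N24, N3: 47 each (2 lost).
    N1: 60+47 = 107 ≤ 130
    N21: 10+47 = 57 ≤ 60
    N24: 50+47 = 97 > 80
    N3: 120+47 = 167 > 140
Round 2 — N24, N3 snap.
  N24 sheds 97 kN to N5: 97 each.
    N5: 80+97 = 177 > 130
  N3 sheds 167 kN to N14, N17, N18: 55 each (2 lost).
    N14: 130+55 = 185 > 160
    N17: 10+55 = 65 ≤ 80
    N18: 60+55 = 115 ≤ 120
Round 3 — N14, N5 snap.
  N14 sheds 185 kN: no online neighbours, lost.
  N5 sheds 177 kN to N12, N26: 88 each (1 lost).
    N12: 30+88 = 118 ≤ 120
    N26: 20+88 = 108 > 100
Round 4 — N26 snaps.
  N26 sheds 108 kN to N17: 108 each.
    N17: 65+108 = 173 > 80
Round 5 — N17 snaps.
  N17 sheds 173 kN to N4: 173 each.
    N4: 90+173 = 263 > 110
Round 6 — N4 snaps.
  N4 sheds 263 kN: no online neighbours, lost.
No further breaks.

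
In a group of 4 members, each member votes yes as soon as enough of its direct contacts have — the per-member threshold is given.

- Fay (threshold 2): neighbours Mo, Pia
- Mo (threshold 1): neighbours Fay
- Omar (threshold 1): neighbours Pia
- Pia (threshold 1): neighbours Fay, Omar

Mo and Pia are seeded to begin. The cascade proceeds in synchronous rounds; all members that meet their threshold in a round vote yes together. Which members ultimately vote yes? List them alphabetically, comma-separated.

Fay, Mo, Omar, Pia

Round 1 — Mo, Pia vote yes (initial).
Round 2 — checking thresholds:
  Fay: 2 of 2 neighbours ≥ 2, votes yes.
  Omar: 1 of 1 neighbours ≥ 1, votes yes.
Round 3 — no new yes votes; cascade stops.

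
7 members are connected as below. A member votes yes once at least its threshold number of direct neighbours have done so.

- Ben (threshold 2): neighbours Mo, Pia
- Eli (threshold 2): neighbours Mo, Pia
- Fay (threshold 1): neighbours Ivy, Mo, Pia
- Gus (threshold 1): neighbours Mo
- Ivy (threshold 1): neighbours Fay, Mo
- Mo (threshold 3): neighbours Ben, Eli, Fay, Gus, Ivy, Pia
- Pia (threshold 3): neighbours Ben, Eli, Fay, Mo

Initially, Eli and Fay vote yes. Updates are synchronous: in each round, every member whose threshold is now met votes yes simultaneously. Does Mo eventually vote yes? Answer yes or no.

Round 1 — Eli, Fay vote yes (initial).
Round 2 — checking thresholds:
  Ivy: 1 of 2 neighbours ≥ 1, votes yes.
  Mo: 2 of 6 neighbours < 3, below threshold.
  Pia: 2 of 4 neighbours < 3, below threshold.
Round 3 — checking thresholds:
  Mo: 3 of 6 neighbours ≥ 3, votes yes.
  Pia: 2 of 4 neighbours < 3, below threshold.
Round 4 — checking thresholds:
  Ben: 1 of 2 neighbours < 2, below threshold.
  Gus: 1 of 1 neighbours ≥ 1, votes yes.
  Pia: 3 of 4 neighbours ≥ 3, votes yes.
Round 5 — checking thresholds:
  Ben: 2 of 2 neighbours ≥ 2, votes yes.
Round 6 — no new yes votes; cascade stops.

yes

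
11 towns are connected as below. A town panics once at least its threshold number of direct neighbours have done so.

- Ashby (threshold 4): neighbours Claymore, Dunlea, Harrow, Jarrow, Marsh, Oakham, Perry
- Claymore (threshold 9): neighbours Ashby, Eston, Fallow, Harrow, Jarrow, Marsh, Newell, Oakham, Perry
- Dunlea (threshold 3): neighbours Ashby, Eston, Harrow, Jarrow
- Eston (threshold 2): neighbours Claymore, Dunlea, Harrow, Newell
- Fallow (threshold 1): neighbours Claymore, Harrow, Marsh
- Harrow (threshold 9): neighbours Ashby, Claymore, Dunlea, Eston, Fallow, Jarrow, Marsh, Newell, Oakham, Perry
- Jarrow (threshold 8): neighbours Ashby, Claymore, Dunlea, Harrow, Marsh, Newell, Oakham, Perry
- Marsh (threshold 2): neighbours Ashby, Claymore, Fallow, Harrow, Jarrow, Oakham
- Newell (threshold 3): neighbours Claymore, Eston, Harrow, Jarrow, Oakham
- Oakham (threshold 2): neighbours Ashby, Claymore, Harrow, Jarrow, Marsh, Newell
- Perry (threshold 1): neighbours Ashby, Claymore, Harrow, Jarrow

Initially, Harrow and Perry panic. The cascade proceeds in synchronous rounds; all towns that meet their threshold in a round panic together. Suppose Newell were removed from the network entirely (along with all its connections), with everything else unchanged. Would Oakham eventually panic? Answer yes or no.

yes

With Newell removed:
Round 1 — Harrow, Perry panic (initial).
Round 2 — checking thresholds:
  Ashby: 2 of 7 neighbours < 4, below threshold.
  Claymore: 2 of 8 neighbours < 9, below threshold.
  Dunlea: 1 of 4 neighbours < 3, below threshold.
  Eston: 1 of 3 neighbours < 2, below threshold.
  Fallow: 1 of 3 neighbours ≥ 1, panics.
  Jarrow: 2 of 7 neighbours < 8, below threshold.
  Marsh: 1 of 6 neighbours < 2, below threshold.
  Oakham: 1 of 5 neighbours < 2, below threshold.
Round 3 — checking thresholds:
  Ashby: 2 of 7 neighbours < 4, below threshold.
  Claymore: 3 of 8 neighbours < 9, below threshold.
  Dunlea: 1 of 4 neighbours < 3, below threshold.
  Eston: 1 of 3 neighbours < 2, below threshold.
  Jarrow: 2 of 7 neighbours < 8, below threshold.
  Marsh: 2 of 6 neighbours ≥ 2, panics.
  Oakham: 1 of 5 neighbours < 2, below threshold.
Round 4 — checking thresholds:
  Ashby: 3 of 7 neighbours < 4, below threshold.
  Claymore: 4 of 8 neighbours < 9, below threshold.
  Dunlea: 1 of 4 neighbours < 3, below threshold.
  Eston: 1 of 3 neighbours < 2, below threshold.
  Jarrow: 3 of 7 neighbours < 8, below threshold.
  Oakham: 2 of 5 neighbours ≥ 2, panics.
Round 5 — checking thresholds:
  Ashby: 4 of 7 neighbours ≥ 4, panics.
  Claymore: 5 of 8 neighbours < 9, below threshold.
  Dunlea: 1 of 4 neighbours < 3, below threshold.
  Eston: 1 of 3 neighbours < 2, below threshold.
  Jarrow: 4 of 7 neighbours < 8, below threshold.
Round 6 — no new panics; cascade stops.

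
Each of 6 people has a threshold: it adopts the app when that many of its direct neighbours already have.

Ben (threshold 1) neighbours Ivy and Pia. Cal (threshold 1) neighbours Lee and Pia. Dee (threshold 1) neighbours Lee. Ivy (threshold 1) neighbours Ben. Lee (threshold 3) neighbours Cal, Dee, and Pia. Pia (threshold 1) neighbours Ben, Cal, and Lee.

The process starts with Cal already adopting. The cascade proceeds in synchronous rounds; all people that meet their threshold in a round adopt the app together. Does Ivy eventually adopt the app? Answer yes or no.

yes

Round 1 — Cal adopts the app (initial).
Round 2 — checking thresholds:
  Lee: 1 of 3 neighbours < 3, not yet.
  Pia: 1 of 3 neighbours ≥ 1, adopts the app.
Round 3 — checking thresholds:
  Ben: 1 of 2 neighbours ≥ 1, adopts the app.
  Lee: 2 of 3 neighbours < 3, not yet.
Round 4 — checking thresholds:
  Ivy: 1 of 1 neighbours ≥ 1, adopts the app.
  Lee: 2 of 3 neighbours < 3, not yet.
Round 5 — no new adoptions; cascade stops.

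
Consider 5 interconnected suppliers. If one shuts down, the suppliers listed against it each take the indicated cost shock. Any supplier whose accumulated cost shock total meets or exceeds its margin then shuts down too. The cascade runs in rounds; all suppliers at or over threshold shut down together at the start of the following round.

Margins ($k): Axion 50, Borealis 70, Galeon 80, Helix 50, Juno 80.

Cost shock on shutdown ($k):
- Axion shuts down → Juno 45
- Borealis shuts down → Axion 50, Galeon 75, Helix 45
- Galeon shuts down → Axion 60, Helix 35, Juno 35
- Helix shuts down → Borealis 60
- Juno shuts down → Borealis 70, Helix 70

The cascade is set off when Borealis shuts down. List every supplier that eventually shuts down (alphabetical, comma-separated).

Round 1 — Borealis shuts down (initial).
  Axion: +50 → 50 ≥ 50
  Galeon: +75 → 75 < 80
  Helix: +45 → 45 < 50
Round 2 — Axion shuts down.
  Juno: +45 → 45 < 80
No further shutdowns.

Axion, Borealis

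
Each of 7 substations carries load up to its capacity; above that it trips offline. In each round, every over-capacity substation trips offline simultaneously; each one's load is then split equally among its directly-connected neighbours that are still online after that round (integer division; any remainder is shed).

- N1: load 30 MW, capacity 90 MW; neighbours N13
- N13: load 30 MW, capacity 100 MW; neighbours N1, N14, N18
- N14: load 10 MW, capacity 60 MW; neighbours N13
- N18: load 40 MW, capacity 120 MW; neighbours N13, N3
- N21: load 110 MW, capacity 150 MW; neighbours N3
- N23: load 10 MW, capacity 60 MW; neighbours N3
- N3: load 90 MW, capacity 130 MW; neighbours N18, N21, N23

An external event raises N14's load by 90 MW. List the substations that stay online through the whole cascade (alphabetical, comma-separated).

N18, N21, N23, N3

Round 1 — N14 at 100 > 60. N14 trips offline.
  N14 sheds 100 MW to N13: 100 each.
    N13: 30+100 = 130 > 100
Round 2 — N13 trips offline.
  N13 sheds 130 MW to N1, N18: 65 each.
    N1: 30+65 = 95 > 90
    N18: 40+65 = 105 ≤ 120
Round 3 — N1 trips offline.
  N1 sheds 95 MW: no online neighbours, lost.
No further trips.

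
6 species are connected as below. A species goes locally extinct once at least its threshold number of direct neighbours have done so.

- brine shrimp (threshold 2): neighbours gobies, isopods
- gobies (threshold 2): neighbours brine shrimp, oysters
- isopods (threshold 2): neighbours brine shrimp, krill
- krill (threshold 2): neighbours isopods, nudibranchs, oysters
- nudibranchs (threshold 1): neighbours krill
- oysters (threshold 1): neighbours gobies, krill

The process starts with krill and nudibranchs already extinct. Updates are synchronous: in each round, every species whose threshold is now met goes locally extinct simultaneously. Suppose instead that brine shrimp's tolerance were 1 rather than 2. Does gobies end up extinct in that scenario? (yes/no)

With brine shrimp's tolerance at 1:
Round 1 — krill, nudibranchs go locally extinct (initial).
Round 2 — checking thresholds:
  isopods: 1 of 2 neighbours < 2, holds.
  oysters: 1 of 2 neighbours ≥ 1, goes locally extinct.
Round 3 — no new extinctions; cascade stops.

no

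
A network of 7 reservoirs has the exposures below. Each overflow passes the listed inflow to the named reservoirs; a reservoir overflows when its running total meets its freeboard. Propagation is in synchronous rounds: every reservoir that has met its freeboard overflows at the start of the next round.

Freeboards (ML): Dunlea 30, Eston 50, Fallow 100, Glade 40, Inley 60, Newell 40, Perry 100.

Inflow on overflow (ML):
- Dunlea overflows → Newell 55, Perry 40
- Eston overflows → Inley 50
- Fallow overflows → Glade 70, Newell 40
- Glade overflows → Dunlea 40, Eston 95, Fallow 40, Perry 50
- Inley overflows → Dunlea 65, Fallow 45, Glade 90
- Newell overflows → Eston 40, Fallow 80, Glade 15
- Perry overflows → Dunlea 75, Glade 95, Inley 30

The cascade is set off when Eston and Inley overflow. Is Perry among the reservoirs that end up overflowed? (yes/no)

Round 1 — Eston, Inley overflow (initial).
  Dunlea: +65 → 65 ≥ 30
  Fallow: +45 → 45 < 100
  Glade: +90 → 90 ≥ 40
Round 2 — Dunlea, Glade overflow.
  Fallow: +40 → 85 < 100
  Newell: +55 → 55 ≥ 40
  Perry: +40+50 → 90 < 100
Round 3 — Newell overflows.
  Fallow: +80 → 165 ≥ 100
Round 4 — Fallow overflows.
No further overflows.

no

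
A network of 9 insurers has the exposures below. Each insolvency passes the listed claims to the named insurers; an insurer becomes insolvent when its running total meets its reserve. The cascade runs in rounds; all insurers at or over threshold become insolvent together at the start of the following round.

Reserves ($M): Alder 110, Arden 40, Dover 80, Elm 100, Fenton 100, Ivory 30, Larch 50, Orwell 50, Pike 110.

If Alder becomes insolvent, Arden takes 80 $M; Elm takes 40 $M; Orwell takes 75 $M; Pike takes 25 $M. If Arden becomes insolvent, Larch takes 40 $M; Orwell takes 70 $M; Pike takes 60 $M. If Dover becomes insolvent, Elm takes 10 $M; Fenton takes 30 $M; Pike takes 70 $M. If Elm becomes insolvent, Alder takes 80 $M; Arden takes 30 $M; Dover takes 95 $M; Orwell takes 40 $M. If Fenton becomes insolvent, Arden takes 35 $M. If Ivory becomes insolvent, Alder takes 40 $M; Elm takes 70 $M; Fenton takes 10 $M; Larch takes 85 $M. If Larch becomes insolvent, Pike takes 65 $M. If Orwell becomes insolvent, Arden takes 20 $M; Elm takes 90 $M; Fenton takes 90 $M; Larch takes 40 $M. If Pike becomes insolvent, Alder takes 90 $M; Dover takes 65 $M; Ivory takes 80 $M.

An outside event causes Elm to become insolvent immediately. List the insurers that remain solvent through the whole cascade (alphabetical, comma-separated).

Alder, Arden, Fenton, Ivory, Larch, Orwell, Pike

Round 1 — Elm becomes insolvent (initial).
  Alder: +80 → 80 < 110
  Arden: +30 → 30 < 40
  Dover: +95 → 95 ≥ 80
  Orwell: +40 → 40 < 50
Round 2 — Dover becomes insolvent.
  Fenton: +30 → 30 < 100
  Pike: +70 → 70 < 110
No further insolvencies.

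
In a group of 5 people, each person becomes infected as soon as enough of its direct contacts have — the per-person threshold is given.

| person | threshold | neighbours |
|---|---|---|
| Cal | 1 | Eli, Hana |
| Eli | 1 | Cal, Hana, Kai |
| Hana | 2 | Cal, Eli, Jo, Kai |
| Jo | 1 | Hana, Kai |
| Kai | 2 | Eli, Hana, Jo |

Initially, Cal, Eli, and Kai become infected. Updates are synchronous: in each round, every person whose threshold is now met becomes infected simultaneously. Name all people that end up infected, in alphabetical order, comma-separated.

Cal, Eli, Hana, Jo, Kai

Round 1 — Cal, Eli, Kai become infected (initial).
Round 2 — checking thresholds:
  Hana: 3 of 4 neighbours ≥ 2, becomes infected.
  Jo: 1 of 2 neighbours ≥ 1, becomes infected.
Round 3 — no new infections; cascade stops.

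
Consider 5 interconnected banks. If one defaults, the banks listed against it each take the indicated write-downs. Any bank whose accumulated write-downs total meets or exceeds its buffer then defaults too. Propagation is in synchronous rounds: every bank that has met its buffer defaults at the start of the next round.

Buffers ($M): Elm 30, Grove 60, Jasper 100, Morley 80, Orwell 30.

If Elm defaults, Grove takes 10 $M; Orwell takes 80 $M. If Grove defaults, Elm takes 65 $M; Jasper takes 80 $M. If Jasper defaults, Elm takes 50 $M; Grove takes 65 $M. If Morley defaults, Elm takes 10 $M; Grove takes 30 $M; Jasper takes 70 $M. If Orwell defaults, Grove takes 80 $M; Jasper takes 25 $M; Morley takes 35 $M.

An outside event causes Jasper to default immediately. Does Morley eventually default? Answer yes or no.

Round 1 — Jasper defaults (initial).
  Elm: +50 → 50 ≥ 30
  Grove: +65 → 65 ≥ 60
Round 2 — Elm, Grove default.
  Orwell: +80 → 80 ≥ 30
Round 3 — Orwell defaults.
  Morley: +35 → 35 < 80
No further defaults.

no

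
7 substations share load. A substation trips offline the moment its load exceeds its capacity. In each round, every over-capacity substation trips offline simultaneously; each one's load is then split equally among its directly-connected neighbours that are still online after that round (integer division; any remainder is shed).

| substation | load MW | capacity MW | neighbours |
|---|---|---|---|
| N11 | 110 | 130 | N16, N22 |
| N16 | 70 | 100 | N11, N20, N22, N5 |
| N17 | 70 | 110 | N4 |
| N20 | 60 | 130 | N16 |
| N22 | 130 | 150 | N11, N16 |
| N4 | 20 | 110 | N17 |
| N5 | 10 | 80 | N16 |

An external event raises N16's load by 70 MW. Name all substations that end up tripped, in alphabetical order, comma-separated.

Round 1 — N16 at 140 > 100. N16 trips offline.
  N16 sheds 140 MW to N11, N20, N22, N5: 35 each.
    N11: 110+35 = 145 > 130
    N20: 60+35 = 95 ≤ 130
    N22: 130+35 = 165 > 150
    N5: 10+35 = 45 ≤ 80
Round 2 — N11, N22 trip offline.
  N11 sheds 145 MW: no online neighbours, lost.
  N22 sheds 165 MW: no online neighbours, lost.
No further trips.

N11, N16, N22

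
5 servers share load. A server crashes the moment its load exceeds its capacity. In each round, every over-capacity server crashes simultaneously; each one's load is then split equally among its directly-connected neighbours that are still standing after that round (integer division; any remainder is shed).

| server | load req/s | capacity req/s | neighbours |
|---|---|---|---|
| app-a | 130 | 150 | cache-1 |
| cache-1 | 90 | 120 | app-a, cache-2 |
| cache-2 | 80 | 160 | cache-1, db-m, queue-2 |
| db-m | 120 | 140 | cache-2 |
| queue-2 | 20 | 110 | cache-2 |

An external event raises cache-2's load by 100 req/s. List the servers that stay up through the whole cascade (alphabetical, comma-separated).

queue-2

Round 1 — cache-2 at 180 > 160. cache-2 crashes.
  cache-2 sheds 180 req/s to cache-1, db-m, queue-2: 60 each.
    cache-1: 90+60 = 150 > 120
    db-m: 120+60 = 180 > 140
    queue-2: 20+60 = 80 ≤ 110
Round 2 — cache-1, db-m crash.
  cache-1 sheds 150 req/s to app-a: 150 each.
    app-a: 130+150 = 280 > 150
  db-m sheds 180 req/s: no online neighbours, lost.
Round 3 — app-a crashes.
  app-a sheds 280 req/s: no online neighbours, lost.
No further crashes.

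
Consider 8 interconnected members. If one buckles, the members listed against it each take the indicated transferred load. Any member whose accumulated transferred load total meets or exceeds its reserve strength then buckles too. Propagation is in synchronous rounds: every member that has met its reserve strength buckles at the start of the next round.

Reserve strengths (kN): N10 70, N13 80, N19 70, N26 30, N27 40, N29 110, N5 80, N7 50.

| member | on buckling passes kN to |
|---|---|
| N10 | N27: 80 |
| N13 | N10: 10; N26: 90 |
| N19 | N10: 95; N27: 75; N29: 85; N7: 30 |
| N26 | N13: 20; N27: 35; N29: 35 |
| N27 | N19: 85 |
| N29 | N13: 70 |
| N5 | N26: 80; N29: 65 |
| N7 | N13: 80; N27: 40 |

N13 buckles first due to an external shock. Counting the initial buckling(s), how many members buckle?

Round 1 — N13 buckles (initial).
  N10: +10 → 10 < 70
  N26: +90 → 90 ≥ 30
Round 2 — N26 buckles.
  N27: +35 → 35 < 40
  N29: +35 → 35 < 110
No further bucklings.

2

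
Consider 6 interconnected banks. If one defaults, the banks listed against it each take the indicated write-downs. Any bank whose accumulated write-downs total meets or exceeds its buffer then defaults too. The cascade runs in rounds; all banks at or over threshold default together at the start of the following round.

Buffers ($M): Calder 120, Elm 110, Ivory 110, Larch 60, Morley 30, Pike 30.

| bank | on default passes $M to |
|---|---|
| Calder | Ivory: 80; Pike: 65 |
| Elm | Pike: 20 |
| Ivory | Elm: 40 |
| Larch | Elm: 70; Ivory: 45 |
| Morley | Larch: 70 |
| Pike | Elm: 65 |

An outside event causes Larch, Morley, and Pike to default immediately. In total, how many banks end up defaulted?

4

Round 1 — Larch, Morley, Pike default (initial).
  Elm: +70+65 → 135 ≥ 110
  Ivory: +45 → 45 < 110
Round 2 — Elm defaults.
No further defaults.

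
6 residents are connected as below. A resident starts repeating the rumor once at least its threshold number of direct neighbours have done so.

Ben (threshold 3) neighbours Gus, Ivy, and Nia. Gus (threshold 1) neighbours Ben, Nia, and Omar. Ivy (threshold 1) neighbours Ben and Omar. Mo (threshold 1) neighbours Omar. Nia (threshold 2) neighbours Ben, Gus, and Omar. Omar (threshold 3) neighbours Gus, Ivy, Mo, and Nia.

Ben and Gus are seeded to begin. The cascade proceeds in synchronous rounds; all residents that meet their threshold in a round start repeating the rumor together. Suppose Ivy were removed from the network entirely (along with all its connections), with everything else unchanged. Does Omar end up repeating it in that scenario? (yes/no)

no

With Ivy removed:
Round 1 — Ben, Gus start repeating the rumor (initial).
Round 2 — checking thresholds:
  Nia: 2 of 3 neighbours ≥ 2, starts repeating the rumor.
  Omar: 1 of 3 neighbours < 3, holds.
Round 3 — no new spreads; cascade stops.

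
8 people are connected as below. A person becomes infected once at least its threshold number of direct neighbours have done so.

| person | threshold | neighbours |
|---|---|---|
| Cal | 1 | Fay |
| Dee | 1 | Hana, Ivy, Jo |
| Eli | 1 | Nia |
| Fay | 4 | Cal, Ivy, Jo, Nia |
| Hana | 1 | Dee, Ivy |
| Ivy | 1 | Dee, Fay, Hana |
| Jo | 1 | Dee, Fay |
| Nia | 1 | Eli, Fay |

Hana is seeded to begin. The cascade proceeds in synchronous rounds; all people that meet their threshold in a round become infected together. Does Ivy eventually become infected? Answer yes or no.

yes

Round 1 — Hana becomes infected (initial).
Round 2 — checking thresholds:
  Dee: 1 of 3 neighbours ≥ 1, becomes infected.
  Ivy: 1 of 3 neighbours ≥ 1, becomes infected.
Round 3 — checking thresholds:
  Fay: 1 of 4 neighbours < 4, below threshold.
  Jo: 1 of 2 neighbours ≥ 1, becomes infected.
Round 4 — no new infections; cascade stops.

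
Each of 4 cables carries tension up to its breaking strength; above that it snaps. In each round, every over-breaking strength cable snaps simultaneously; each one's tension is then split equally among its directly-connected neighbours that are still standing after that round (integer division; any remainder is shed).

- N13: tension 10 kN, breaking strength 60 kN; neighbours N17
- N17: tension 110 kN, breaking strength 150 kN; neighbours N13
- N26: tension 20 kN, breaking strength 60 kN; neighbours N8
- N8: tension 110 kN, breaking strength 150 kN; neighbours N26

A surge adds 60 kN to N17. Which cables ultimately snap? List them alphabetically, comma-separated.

Round 1 — N17 at 170 > 150. N17 snaps.
  N17 sheds 170 kN to N13: 170 each.
    N13: 10+170 = 180 > 60
Round 2 — N13 snaps.
  N13 sheds 180 kN: no online neighbours, lost.
No further breaks.

N13, N17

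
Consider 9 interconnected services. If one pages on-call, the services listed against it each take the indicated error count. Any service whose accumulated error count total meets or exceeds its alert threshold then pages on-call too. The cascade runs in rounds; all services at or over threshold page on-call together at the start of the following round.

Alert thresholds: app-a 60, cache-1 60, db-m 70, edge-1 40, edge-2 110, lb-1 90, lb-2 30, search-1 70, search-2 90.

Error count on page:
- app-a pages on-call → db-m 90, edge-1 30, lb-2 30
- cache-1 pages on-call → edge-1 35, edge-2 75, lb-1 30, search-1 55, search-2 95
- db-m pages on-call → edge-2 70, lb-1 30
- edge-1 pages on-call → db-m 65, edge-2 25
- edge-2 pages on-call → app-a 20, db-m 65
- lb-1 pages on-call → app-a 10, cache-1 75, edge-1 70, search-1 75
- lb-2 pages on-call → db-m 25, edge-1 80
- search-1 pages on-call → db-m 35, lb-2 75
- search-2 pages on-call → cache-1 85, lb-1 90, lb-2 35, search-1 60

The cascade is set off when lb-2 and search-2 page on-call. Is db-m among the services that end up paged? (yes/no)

yes

Round 1 — lb-2, search-2 page on-call (initial).
  cache-1: +85 → 85 ≥ 60
  db-m: +25 → 25 < 70
  edge-1: +80 → 80 ≥ 40
  lb-1: +90 → 90 ≥ 90
  search-1: +60 → 60 < 70
Round 2 — cache-1, edge-1, lb-1 page on-call.
  app-a: +10 → 10 < 60
  db-m: +65 → 90 ≥ 70
  edge-2: +75+25 → 100 < 110
  search-1: +55+75 → 190 ≥ 70
Round 3 — db-m, search-1 page on-call.
  edge-2: +70 → 170 ≥ 110
Round 4 — edge-2 pages on-call.
  app-a: +20 → 30 < 60
No further pages.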